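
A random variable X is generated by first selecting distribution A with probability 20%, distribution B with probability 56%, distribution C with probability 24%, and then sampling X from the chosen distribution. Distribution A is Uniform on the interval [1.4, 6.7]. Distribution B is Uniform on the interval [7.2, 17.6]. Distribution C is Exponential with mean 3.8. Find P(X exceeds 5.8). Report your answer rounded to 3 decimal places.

Conditional on each component, P(X > 5.8): A: 0.169811; B: 1; C: 0.217335.
By total probability, P(X > 5.8) = 0.2·0.169811 + 0.56·1 + 0.24·0.217335 = 0.646123.

0.646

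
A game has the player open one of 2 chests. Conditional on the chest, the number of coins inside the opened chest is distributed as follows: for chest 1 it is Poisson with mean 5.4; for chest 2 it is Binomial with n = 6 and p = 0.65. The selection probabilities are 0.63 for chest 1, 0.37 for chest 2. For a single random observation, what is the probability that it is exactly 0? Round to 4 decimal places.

Conditional on each chest, P(X = 0): 1: 0.00451658; 2: 0.00183827.
By total probability, P(X = 0) = 0.63·0.00451658 + 0.37·0.00183827 = 0.0035256.

0.0035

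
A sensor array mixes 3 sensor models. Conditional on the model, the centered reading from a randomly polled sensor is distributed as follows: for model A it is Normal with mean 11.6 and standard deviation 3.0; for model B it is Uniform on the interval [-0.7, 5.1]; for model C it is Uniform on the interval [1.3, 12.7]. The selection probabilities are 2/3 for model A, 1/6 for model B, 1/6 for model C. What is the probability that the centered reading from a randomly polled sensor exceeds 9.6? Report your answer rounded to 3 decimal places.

Conditional on each model, P(X > 9.6): A: 0.747507; B: 0; C: 0.27193.
By total probability, P(X > 9.6) = 0.666667·0.747507 + 0.166667·0 + 0.166667·0.27193 = 0.54366.

0.544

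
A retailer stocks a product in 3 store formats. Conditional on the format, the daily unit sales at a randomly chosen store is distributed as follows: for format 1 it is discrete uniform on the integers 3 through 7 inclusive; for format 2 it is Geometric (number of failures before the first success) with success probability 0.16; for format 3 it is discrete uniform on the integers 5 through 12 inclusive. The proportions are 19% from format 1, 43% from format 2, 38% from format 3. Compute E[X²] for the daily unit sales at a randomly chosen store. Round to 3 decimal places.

60.541

For each component E[X²] = Var + (mean)², giving 1: 27; 2: 60.375; 3: 77.5.
Overall E[X²] = 0.19·27 + 0.43·60.375 + 0.38·77.5 = 60.5412.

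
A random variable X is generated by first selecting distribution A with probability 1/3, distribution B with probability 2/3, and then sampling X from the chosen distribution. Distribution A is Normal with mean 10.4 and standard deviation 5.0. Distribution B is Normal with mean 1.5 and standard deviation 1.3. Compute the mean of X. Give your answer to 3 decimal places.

Component means — A: 10.4; B: 1.5.
E[X] = 0.333333·10.4 + 0.666667·1.5 = 4.46667.

4.467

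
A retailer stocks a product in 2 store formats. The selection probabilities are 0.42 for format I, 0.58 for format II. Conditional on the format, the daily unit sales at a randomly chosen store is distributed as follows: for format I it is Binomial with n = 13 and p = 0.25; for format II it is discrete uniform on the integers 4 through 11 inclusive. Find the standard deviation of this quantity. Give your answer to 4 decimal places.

2.9101

Per component, I: μ=3.25, E[X²]=13; II: μ=7.5, E[X²]=61.5.
E[X] = 0.42·3.25 + 0.58·7.5 = 5.715.
E[X²] = 0.42·13 + 0.58·61.5 = 41.13.
Var(X) = E[X²] − (E[X])² = 41.13 − 32.6612 = 8.46877.
SD(X) = √8.46877 = 2.91012.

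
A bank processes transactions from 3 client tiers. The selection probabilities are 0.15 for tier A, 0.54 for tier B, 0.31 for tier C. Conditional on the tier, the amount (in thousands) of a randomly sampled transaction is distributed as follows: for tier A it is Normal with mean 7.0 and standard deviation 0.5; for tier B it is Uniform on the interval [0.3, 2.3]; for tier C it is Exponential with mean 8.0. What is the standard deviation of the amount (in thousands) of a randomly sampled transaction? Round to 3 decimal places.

5.500

Per component, A: μ=7, E[X²]=49.25; B: μ=1.3, E[X²]=2.02333; C: μ=8, E[X²]=128.
E[X] = 0.15·7 + 0.54·1.3 + 0.31·8 = 4.232.
E[X²] = 0.15·49.25 + 0.54·2.02333 + 0.31·128 = 48.1601.
Var(X) = E[X²] − (E[X])² = 48.1601 − 17.9098 = 30.2503.
SD(X) = √30.2503 = 5.50003.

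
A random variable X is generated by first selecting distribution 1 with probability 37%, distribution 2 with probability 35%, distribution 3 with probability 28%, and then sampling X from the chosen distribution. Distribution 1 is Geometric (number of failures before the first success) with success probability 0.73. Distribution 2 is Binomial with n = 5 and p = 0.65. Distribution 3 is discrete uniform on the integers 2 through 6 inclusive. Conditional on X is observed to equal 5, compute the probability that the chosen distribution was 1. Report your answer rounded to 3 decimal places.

Likelihoods P(X=5 | ·): 1: 0.00104747; 2: 0.116029; 3: 0.2.
Posterior ∝ prior × likelihood. Numerator for 1: 0.37·0.00104747 = 0.000387564.
Normalizing constant: 0.37·0.00104747 + 0.35·0.116029 + 0.28·0.2 = 0.0969977.
P(1 | observation) = 0.000387564 / 0.0969977 = 0.0039956.

0.004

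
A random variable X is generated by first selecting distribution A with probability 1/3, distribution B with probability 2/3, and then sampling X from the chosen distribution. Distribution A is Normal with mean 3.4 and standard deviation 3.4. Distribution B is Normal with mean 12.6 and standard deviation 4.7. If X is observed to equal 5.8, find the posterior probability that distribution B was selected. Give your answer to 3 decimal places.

Likelihoods f(5.8 | ·): A: 0.0914604; B: 0.0298035.
Posterior ∝ prior × likelihood. Numerator for B: 0.666667·0.0298035 = 0.019869.
Normalizing constant: 0.333333·0.0914604 + 0.666667·0.0298035 = 0.0503558.
P(B | observation) = 0.019869 / 0.0503558 = 0.394572.

0.395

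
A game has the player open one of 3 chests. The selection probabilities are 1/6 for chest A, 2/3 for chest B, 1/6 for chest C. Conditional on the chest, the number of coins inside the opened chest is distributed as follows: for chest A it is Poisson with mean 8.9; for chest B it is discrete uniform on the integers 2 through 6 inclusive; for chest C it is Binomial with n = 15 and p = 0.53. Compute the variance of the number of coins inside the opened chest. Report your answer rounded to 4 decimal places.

7.8659

Per component, A: μ=8.9, E[X²]=88.11; B: μ=4, E[X²]=18; C: μ=7.95, E[X²]=66.939.
E[X] = 0.166667·8.9 + 0.666667·4 + 0.166667·7.95 = 5.475.
E[X²] = 0.166667·88.11 + 0.666667·18 + 0.166667·66.939 = 37.8415.
Var(X) = E[X²] − (E[X])² = 37.8415 − 29.9756 = 7.86588.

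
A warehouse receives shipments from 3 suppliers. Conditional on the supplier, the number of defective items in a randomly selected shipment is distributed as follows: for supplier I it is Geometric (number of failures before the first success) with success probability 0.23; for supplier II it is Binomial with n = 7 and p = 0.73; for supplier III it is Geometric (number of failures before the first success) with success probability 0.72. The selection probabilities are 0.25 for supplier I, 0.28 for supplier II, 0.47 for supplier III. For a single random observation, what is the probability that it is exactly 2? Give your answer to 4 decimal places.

Conditional on each supplier, P(X = 2): I: 0.136367; II: 0.0160577; III: 0.056448.
By total probability, P(X = 2) = 0.25·0.136367 + 0.28·0.0160577 + 0.47·0.056448 = 0.0651185.

0.0651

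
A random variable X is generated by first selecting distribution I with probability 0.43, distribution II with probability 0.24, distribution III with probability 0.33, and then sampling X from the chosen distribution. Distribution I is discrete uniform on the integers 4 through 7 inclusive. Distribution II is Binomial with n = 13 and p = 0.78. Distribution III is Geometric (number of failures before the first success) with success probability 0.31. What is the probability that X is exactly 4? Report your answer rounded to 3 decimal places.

0.131

Conditional on each component, P(X = 4): I: 0.25; II: 0.000319513; III: 0.0702681.
By total probability, P(X = 4) = 0.43·0.25 + 0.24·0.000319513 + 0.33·0.0702681 = 0.130765.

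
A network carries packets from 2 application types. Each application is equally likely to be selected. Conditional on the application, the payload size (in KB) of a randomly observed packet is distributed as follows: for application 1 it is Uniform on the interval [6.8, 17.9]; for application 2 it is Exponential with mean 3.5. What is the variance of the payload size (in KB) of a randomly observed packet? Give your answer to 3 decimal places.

Per component, 1: μ=12.35, E[X²]=162.79; 2: μ=3.5, E[X²]=24.5.
E[X] = 0.5·12.35 + 0.5·3.5 = 7.925.
E[X²] = 0.5·162.79 + 0.5·24.5 = 93.645.
Var(X) = E[X²] − (E[X])² = 93.645 − 62.8056 = 30.8394.

30.839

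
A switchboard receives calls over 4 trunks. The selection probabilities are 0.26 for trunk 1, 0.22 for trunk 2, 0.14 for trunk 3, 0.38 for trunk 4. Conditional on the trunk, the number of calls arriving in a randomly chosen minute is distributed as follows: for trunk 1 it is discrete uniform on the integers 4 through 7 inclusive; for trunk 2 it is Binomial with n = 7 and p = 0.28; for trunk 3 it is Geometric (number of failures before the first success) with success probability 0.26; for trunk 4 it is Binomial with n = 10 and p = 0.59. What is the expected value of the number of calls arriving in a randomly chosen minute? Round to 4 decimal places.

Component means — 1: 5.5; 2: 1.96; 3: 2.84615; 4: 5.9.
E[X] = 0.26·5.5 + 0.22·1.96 + 0.14·2.84615 + 0.38·5.9 = 4.50166.

4.5017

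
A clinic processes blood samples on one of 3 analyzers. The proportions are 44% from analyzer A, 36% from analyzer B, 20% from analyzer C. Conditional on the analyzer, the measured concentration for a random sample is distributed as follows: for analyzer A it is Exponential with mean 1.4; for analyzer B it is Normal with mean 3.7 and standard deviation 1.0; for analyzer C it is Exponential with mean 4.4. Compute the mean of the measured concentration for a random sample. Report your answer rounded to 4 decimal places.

2.8280

Component means — A: 1.4; B: 3.7; C: 4.4.
E[X] = 0.44·1.4 + 0.36·3.7 + 0.2·4.4 = 2.828.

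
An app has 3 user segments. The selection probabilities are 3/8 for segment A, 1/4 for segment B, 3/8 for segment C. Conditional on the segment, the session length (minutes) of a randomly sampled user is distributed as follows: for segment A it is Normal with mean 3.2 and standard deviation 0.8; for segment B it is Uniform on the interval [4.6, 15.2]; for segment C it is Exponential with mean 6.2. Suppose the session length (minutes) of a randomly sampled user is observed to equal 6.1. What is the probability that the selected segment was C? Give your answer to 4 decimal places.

Likelihoods f(6.1 | ·): A: 0.000698827; B: 0.0943396; C: 0.0603002.
Posterior ∝ prior × likelihood. Numerator for C: 0.375·0.0603002 = 0.0226126.
Normalizing constant: 0.375·0.000698827 + 0.25·0.0943396 + 0.375·0.0603002 = 0.0464595.
P(C | observation) = 0.0226126 / 0.0464595 = 0.486715.

0.4867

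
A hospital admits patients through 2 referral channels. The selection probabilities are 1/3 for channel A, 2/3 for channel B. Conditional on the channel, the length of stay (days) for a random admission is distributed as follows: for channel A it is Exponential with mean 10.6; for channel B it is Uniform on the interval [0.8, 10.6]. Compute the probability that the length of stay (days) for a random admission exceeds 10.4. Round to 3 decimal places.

0.139

Conditional on each channel, P(X > 10.4): A: 0.374886; B: 0.0204082.
By total probability, P(X > 10.4) = 0.333333·0.374886 + 0.666667·0.0204082 = 0.138568.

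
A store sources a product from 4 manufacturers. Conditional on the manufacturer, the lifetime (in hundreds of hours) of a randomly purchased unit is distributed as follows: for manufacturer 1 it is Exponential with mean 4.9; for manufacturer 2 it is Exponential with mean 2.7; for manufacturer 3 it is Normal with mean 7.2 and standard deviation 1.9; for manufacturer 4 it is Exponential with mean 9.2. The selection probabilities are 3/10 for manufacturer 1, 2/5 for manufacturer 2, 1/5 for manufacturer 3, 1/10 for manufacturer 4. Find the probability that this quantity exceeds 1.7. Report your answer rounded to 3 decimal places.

Conditional on each manufacturer, P(X > 1.7): 1: 0.706849; 2: 0.532789; 3: 0.998103; 4: 0.831285.
By total probability, P(X > 1.7) = 0.3·0.706849 + 0.4·0.532789 + 0.2·0.998103 + 0.1·0.831285 = 0.707919.

0.708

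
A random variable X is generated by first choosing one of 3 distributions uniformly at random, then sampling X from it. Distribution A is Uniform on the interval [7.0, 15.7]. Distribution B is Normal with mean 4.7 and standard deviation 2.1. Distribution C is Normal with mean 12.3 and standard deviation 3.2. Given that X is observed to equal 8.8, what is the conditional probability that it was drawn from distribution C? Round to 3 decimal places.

Likelihoods f(8.8 | ·): A: 0.114943; B: 0.0282469; C: 0.0685471.
Posterior ∝ prior × likelihood. Numerator for C: 0.333333·0.0685471 = 0.022849.
Normalizing constant: 0.333333·0.114943 + 0.333333·0.0282469 + 0.333333·0.0685471 = 0.0705788.
P(C | observation) = 0.022849 / 0.0705788 = 0.323738.

0.324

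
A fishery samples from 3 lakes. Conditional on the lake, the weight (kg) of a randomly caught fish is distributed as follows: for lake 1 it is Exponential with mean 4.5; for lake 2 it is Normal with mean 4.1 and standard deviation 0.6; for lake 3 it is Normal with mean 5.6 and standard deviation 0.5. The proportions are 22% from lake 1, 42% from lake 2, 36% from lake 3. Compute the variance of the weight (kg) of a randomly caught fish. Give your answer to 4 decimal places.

5.1470

Per component, 1: μ=4.5, E[X²]=40.5; 2: μ=4.1, E[X²]=17.17; 3: μ=5.6, E[X²]=31.61.
E[X] = 0.22·4.5 + 0.42·4.1 + 0.36·5.6 = 4.728.
E[X²] = 0.22·40.5 + 0.42·17.17 + 0.36·31.61 = 27.501.
Var(X) = E[X²] − (E[X])² = 27.501 − 22.354 = 5.14702.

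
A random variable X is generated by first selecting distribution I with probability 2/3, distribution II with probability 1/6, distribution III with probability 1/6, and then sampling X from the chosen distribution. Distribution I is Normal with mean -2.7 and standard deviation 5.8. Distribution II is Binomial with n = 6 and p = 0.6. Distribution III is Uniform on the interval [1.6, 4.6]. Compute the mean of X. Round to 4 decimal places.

-0.6833

Component means — I: -2.7; II: 3.6; III: 3.1.
E[X] = 0.666667·-2.7 + 0.166667·3.6 + 0.166667·3.1 = -0.683333.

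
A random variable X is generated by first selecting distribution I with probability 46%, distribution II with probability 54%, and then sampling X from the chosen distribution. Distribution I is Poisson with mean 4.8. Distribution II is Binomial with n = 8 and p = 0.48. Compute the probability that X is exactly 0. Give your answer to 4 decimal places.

Conditional on each component, P(X = 0): I: 0.00822975; II: 0.00534597.
By total probability, P(X = 0) = 0.46·0.00822975 + 0.54·0.00534597 = 0.00667251.

0.0067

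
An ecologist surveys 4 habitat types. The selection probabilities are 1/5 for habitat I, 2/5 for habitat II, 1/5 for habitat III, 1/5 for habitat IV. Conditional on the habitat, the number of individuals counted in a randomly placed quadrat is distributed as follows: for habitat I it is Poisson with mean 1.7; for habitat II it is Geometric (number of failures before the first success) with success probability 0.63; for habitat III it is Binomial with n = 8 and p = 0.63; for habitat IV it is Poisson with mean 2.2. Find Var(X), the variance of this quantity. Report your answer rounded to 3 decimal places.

Per component, I: μ=1.7, E[X²]=4.59; II: μ=0.587302, E[X²]=1.27715; III: μ=5.04, E[X²]=27.2664; IV: μ=2.2, E[X²]=7.04.
E[X] = 0.2·1.7 + 0.4·0.587302 + 0.2·5.04 + 0.2·2.2 = 2.02292.
E[X²] = 0.2·4.59 + 0.4·1.27715 + 0.2·27.2664 + 0.2·7.04 = 8.29014.
Var(X) = E[X²] − (E[X])² = 8.29014 − 4.09221 = 4.19793.

4.198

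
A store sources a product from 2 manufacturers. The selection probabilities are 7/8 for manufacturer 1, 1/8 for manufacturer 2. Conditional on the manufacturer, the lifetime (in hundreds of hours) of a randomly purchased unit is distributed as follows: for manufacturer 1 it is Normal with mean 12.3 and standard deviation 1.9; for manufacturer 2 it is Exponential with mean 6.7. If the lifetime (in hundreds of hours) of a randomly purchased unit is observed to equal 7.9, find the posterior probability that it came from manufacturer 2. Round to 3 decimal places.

Likelihoods f(7.9 | ·): 1: 0.0143755; 2: 0.0459036.
Posterior ∝ prior × likelihood. Numerator for 2: 0.125·0.0459036 = 0.00573795.
Normalizing constant: 0.875·0.0143755 + 0.125·0.0459036 = 0.0183165.
P(2 | observation) = 0.00573795 / 0.0183165 = 0.313267.

0.313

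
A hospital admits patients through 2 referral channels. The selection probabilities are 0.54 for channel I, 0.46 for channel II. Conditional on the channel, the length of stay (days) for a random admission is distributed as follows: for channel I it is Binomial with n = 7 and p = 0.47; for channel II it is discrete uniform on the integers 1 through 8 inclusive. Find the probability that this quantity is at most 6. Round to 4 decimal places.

0.8823

Conditional on each channel, P(X ≤ 6): I: 0.994934; II: 0.75.
By total probability, P(X ≤ 6) = 0.54·0.994934 + 0.46·0.75 = 0.882264.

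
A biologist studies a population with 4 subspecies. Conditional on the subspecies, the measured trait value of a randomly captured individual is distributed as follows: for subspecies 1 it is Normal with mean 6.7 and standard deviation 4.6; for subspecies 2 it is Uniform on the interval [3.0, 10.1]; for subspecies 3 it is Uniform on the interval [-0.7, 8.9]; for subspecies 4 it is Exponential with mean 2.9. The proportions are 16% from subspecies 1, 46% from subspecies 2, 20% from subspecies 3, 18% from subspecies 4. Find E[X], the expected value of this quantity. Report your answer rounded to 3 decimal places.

5.427

Component means — 1: 6.7; 2: 6.55; 3: 4.1; 4: 2.9.
E[X] = 0.16·6.7 + 0.46·6.55 + 0.2·4.1 + 0.18·2.9 = 5.427.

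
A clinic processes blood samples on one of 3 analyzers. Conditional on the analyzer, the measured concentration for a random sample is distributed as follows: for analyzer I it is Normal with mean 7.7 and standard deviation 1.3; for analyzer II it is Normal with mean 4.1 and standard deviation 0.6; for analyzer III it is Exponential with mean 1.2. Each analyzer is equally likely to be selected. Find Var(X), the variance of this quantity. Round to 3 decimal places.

Per component, I: μ=7.7, E[X²]=60.98; II: μ=4.1, E[X²]=17.17; III: μ=1.2, E[X²]=2.88.
E[X] = 0.333333·7.7 + 0.333333·4.1 + 0.333333·1.2 = 4.33333.
E[X²] = 0.333333·60.98 + 0.333333·17.17 + 0.333333·2.88 = 27.01.
Var(X) = E[X²] − (E[X])² = 27.01 − 18.7778 = 8.23222.

8.232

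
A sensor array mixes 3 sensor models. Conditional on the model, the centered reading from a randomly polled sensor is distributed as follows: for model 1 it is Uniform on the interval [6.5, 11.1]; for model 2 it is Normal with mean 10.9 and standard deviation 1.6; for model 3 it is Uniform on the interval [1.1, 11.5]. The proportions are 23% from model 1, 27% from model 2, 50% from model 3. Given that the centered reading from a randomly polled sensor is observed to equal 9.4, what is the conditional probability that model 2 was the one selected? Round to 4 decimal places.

Likelihoods f(9.4 | ·): 1: 0.217391; 2: 0.160671; 3: 0.0961538.
Posterior ∝ prior × likelihood. Numerator for 2: 0.27·0.160671 = 0.0433812.
Normalizing constant: 0.23·0.217391 + 0.27·0.160671 + 0.5·0.0961538 = 0.141458.
P(2 | observation) = 0.0433812 / 0.141458 = 0.306672.

0.3067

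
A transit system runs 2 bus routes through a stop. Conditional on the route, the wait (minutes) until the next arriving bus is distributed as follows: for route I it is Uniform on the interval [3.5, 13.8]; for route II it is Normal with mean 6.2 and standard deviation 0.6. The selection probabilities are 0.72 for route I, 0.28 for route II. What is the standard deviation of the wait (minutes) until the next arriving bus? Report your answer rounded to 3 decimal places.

Per component, I: μ=8.65, E[X²]=83.6633; II: μ=6.2, E[X²]=38.8.
E[X] = 0.72·8.65 + 0.28·6.2 = 7.964.
E[X²] = 0.72·83.6633 + 0.28·38.8 = 71.1016.
Var(X) = E[X²] − (E[X])² = 71.1016 − 63.4253 = 7.6763.
SD(X) = √7.6763 = 2.77061.

2.771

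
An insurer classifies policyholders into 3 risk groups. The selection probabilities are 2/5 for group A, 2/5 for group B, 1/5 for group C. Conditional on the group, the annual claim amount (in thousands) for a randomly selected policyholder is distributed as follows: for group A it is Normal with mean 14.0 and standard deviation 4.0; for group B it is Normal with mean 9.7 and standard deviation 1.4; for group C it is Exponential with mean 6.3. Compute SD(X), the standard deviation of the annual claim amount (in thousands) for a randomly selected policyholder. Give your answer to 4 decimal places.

4.8732

Per component, A: μ=14, E[X²]=212; B: μ=9.7, E[X²]=96.05; C: μ=6.3, E[X²]=79.38.
E[X] = 0.4·14 + 0.4·9.7 + 0.2·6.3 = 10.74.
E[X²] = 0.4·212 + 0.4·96.05 + 0.2·79.38 = 139.096.
Var(X) = E[X²] − (E[X])² = 139.096 − 115.348 = 23.7484.
SD(X) = √23.7484 = 4.87323.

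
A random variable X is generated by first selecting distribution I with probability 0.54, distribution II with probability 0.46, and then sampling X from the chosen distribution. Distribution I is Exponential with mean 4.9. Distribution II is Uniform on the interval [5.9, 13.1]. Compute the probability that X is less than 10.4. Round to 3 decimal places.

Conditional on each component, P(X < 10.4): I: 0.880262; II: 0.625.
By total probability, P(X < 10.4) = 0.54·0.880262 + 0.46·0.625 = 0.762841.

0.763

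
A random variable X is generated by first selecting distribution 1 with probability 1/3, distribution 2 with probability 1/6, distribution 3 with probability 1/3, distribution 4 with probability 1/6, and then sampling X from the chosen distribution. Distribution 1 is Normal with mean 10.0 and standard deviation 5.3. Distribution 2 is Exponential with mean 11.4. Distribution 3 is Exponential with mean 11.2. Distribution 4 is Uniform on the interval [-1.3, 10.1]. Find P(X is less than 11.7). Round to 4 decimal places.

0.6983

Conditional on each component, P(X < 11.7): 1: 0.625802; 2: 0.641675; 3: 0.648183; 4: 1.
By total probability, P(X < 11.7) = 0.333333·0.625802 + 0.166667·0.641675 + 0.333333·0.648183 + 0.166667·1 = 0.698274.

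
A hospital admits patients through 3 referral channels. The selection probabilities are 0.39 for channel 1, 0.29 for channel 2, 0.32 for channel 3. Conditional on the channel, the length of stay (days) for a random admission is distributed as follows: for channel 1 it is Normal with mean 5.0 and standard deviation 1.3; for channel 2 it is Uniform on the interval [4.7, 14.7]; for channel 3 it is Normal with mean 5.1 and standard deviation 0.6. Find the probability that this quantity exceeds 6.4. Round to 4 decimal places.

Conditional on each channel, P(X > 6.4): 1: 0.140757; 2: 0.83; 3: 0.0151301.
By total probability, P(X > 6.4) = 0.39·0.140757 + 0.29·0.83 + 0.32·0.0151301 = 0.300437.

0.3004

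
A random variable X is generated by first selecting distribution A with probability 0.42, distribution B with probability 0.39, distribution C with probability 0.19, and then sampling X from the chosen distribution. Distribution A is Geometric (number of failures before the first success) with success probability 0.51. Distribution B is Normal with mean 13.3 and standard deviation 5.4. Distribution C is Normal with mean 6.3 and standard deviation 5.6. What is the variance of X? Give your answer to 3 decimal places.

Per component, A: μ=0.960784, E[X²]=2.807; B: μ=13.3, E[X²]=206.05; C: μ=6.3, E[X²]=71.05.
E[X] = 0.42·0.960784 + 0.39·13.3 + 0.19·6.3 = 6.78753.
E[X²] = 0.42·2.807 + 0.39·206.05 + 0.19·71.05 = 95.0379.
Var(X) = E[X²] − (E[X])² = 95.0379 − 46.0706 = 48.9674.

48.967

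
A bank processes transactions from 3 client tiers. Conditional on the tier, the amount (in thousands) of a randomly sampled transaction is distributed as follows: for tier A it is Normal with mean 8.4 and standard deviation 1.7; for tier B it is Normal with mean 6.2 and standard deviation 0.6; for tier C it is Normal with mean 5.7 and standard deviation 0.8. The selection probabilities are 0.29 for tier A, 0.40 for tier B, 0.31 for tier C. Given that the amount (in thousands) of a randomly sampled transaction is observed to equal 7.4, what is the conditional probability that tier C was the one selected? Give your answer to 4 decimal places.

Likelihoods f(7.4 | ·): A: 0.197389; B: 0.0899849; C: 0.0521512.
Posterior ∝ prior × likelihood. Numerator for C: 0.31·0.0521512 = 0.0161669.
Normalizing constant: 0.29·0.197389 + 0.4·0.0899849 + 0.31·0.0521512 = 0.109404.
P(C | observation) = 0.0161669 / 0.109404 = 0.147773.

0.1478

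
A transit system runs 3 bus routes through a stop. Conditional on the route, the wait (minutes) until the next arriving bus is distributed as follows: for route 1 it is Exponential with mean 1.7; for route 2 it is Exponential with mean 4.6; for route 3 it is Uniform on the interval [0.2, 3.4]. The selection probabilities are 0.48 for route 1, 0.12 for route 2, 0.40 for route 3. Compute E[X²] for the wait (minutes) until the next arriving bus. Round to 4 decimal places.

9.4901

For each component E[X²] = Var + (mean)², giving 1: 5.78; 2: 42.32; 3: 4.09333.
Overall E[X²] = 0.48·5.78 + 0.12·42.32 + 0.4·4.09333 = 9.49013.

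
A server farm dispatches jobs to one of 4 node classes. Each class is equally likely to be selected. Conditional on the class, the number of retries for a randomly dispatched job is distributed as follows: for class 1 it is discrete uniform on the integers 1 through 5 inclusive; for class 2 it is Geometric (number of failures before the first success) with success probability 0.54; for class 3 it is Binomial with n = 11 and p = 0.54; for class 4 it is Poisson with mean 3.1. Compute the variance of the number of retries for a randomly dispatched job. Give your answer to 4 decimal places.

5.6198

Per component, 1: μ=3, E[X²]=11; 2: μ=0.851852, E[X²]=2.30316; 3: μ=5.94, E[X²]=38.016; 4: μ=3.1, E[X²]=12.71.
E[X] = 0.25·3 + 0.25·0.851852 + 0.25·5.94 + 0.25·3.1 = 3.22296.
E[X²] = 0.25·11 + 0.25·2.30316 + 0.25·38.016 + 0.25·12.71 = 16.0073.
Var(X) = E[X²] − (E[X])² = 16.0073 − 10.3875 = 5.6198.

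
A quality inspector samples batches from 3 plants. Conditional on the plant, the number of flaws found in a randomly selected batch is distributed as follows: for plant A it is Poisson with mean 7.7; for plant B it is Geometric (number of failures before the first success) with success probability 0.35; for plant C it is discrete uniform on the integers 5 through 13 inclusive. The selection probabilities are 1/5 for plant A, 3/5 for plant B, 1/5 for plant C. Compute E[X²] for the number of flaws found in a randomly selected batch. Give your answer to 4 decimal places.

36.1844

For each component E[X²] = Var + (mean)², giving A: 66.99; B: 8.7551; C: 87.6667.
Overall E[X²] = 0.2·66.99 + 0.6·8.7551 + 0.2·87.6667 = 36.1844.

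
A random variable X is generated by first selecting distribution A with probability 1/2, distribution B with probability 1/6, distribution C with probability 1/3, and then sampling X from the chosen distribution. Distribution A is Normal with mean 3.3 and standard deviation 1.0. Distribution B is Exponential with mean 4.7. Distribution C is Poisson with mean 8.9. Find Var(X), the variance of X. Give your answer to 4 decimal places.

Per component, A: μ=3.3, E[X²]=11.89; B: μ=4.7, E[X²]=44.18; C: μ=8.9, E[X²]=88.11.
E[X] = 0.5·3.3 + 0.166667·4.7 + 0.333333·8.9 = 5.4.
E[X²] = 0.5·11.89 + 0.166667·44.18 + 0.333333·88.11 = 42.6783.
Var(X) = E[X²] − (E[X])² = 42.6783 − 29.16 = 13.5183.

13.5183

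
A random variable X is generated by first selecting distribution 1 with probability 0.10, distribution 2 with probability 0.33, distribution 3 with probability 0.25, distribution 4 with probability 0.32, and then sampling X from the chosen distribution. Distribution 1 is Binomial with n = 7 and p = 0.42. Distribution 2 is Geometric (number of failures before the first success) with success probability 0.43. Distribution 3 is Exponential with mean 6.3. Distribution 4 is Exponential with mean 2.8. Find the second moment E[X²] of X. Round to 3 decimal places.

27.495

For each component E[X²] = Var + (mean)², giving 1: 10.3488; 2: 4.83991; 3: 79.38; 4: 15.68.
Overall E[X²] = 0.1·10.3488 + 0.33·4.83991 + 0.25·79.38 + 0.32·15.68 = 27.4947.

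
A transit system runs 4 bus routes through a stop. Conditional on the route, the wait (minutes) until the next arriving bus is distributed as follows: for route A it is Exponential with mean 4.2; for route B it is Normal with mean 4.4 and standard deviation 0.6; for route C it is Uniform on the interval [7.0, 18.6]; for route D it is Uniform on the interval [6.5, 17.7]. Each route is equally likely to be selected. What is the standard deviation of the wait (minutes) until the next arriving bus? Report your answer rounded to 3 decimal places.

5.156

Per component, A: μ=4.2, E[X²]=35.28; B: μ=4.4, E[X²]=19.72; C: μ=12.8, E[X²]=175.053; D: μ=12.1, E[X²]=156.863.
E[X] = 0.25·4.2 + 0.25·4.4 + 0.25·12.8 + 0.25·12.1 = 8.375.
E[X²] = 0.25·35.28 + 0.25·19.72 + 0.25·175.053 + 0.25·156.863 = 96.7292.
Var(X) = E[X²] − (E[X])² = 96.7292 − 70.1406 = 26.5885.
SD(X) = √26.5885 = 5.15641.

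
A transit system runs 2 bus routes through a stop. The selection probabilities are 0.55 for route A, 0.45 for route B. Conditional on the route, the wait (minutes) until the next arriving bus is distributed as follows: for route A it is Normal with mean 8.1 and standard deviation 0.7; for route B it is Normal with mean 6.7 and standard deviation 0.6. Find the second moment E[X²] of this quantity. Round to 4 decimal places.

56.7175

For each component E[X²] = Var + (mean)², giving A: 66.1; B: 45.25.
Overall E[X²] = 0.55·66.1 + 0.45·45.25 = 56.7175.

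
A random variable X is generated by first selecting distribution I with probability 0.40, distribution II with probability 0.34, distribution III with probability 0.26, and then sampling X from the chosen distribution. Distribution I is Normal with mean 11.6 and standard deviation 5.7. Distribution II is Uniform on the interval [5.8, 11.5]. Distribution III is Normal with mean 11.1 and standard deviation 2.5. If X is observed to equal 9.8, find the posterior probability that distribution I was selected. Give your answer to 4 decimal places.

Likelihoods f(9.8 | ·): I: 0.0665856; II: 0.175439; III: 0.139397.
Posterior ∝ prior × likelihood. Numerator for I: 0.4·0.0665856 = 0.0266343.
Normalizing constant: 0.4·0.0665856 + 0.34·0.175439 + 0.26·0.139397 = 0.122527.
P(I | observation) = 0.0266343 / 0.122527 = 0.217375.

0.2174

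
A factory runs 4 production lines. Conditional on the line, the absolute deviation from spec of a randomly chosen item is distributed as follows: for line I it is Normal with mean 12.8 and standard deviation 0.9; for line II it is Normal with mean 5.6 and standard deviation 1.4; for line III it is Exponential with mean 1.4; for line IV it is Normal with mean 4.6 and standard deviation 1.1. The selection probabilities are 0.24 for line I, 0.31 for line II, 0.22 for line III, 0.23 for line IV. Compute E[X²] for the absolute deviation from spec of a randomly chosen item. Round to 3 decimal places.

55.853

For each component E[X²] = Var + (mean)², giving I: 164.65; II: 33.32; III: 3.92; IV: 22.37.
Overall E[X²] = 0.24·164.65 + 0.31·33.32 + 0.22·3.92 + 0.23·22.37 = 55.8527.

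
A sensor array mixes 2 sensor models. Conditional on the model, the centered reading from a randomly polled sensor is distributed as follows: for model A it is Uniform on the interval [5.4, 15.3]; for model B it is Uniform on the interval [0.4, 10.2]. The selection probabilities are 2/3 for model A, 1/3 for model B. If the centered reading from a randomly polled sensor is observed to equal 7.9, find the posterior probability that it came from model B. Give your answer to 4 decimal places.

Likelihoods f(7.9 | ·): A: 0.10101; B: 0.102041.
Posterior ∝ prior × likelihood. Numerator for B: 0.333333·0.102041 = 0.0340136.
Normalizing constant: 0.666667·0.10101 + 0.333333·0.102041 = 0.101354.
P(B | observation) = 0.0340136 / 0.101354 = 0.335593.

0.3356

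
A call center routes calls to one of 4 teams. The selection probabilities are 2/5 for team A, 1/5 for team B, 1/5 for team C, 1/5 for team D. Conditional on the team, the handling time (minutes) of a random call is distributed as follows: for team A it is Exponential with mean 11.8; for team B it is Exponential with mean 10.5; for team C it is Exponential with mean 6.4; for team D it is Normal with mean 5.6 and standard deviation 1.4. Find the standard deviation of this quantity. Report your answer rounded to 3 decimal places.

Per component, A: μ=11.8, E[X²]=278.48; B: μ=10.5, E[X²]=220.5; C: μ=6.4, E[X²]=81.92; D: μ=5.6, E[X²]=33.32.
E[X] = 0.4·11.8 + 0.2·10.5 + 0.2·6.4 + 0.2·5.6 = 9.22.
E[X²] = 0.4·278.48 + 0.2·220.5 + 0.2·81.92 + 0.2·33.32 = 178.54.
Var(X) = E[X²] − (E[X])² = 178.54 − 85.0084 = 93.5316.
SD(X) = √93.5316 = 9.67117.

9.671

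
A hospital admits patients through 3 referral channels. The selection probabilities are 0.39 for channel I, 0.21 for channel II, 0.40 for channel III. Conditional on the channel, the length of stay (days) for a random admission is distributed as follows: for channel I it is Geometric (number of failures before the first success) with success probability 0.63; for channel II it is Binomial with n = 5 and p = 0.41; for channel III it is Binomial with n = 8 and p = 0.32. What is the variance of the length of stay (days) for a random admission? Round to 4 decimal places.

2.1180

Per component, I: μ=0.587302, E[X²]=1.27715; II: μ=2.05, E[X²]=5.412; III: μ=2.56, E[X²]=8.2944.
E[X] = 0.39·0.587302 + 0.21·2.05 + 0.4·2.56 = 1.68355.
E[X²] = 0.39·1.27715 + 0.21·5.412 + 0.4·8.2944 = 4.95237.
Var(X) = E[X²] − (E[X])² = 4.95237 − 2.83433 = 2.11804.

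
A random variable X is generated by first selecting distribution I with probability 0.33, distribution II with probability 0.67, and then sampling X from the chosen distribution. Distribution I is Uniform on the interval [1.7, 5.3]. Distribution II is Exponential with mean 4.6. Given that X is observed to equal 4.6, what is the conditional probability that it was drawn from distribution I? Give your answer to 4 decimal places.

Likelihoods f(4.6 | ·): I: 0.277778; II: 0.0799738.
Posterior ∝ prior × likelihood. Numerator for I: 0.33·0.277778 = 0.0916667.
Normalizing constant: 0.33·0.277778 + 0.67·0.0799738 = 0.145249.
P(I | observation) = 0.0916667 / 0.145249 = 0.6311.

0.6311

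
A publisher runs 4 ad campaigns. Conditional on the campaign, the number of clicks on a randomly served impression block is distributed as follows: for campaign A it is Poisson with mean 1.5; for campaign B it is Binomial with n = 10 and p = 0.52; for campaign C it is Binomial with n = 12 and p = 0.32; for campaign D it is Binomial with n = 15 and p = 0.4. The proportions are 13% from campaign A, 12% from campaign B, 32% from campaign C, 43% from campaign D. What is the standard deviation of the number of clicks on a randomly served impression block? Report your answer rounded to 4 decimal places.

2.2798

Per component, A: μ=1.5, E[X²]=3.75; B: μ=5.2, E[X²]=29.536; C: μ=3.84, E[X²]=17.3568; D: μ=6, E[X²]=39.6.
E[X] = 0.13·1.5 + 0.12·5.2 + 0.32·3.84 + 0.43·6 = 4.6278.
E[X²] = 0.13·3.75 + 0.12·29.536 + 0.32·17.3568 + 0.43·39.6 = 26.614.
Var(X) = E[X²] − (E[X])² = 26.614 − 21.4165 = 5.19746.
SD(X) = √5.19746 = 2.27979.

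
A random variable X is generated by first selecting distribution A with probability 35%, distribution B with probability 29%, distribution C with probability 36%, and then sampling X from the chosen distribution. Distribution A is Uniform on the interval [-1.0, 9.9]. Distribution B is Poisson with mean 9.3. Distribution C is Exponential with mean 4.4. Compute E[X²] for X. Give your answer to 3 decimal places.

For each component E[X²] = Var + (mean)², giving A: 29.7033; B: 95.79; C: 38.72.
Overall E[X²] = 0.35·29.7033 + 0.29·95.79 + 0.36·38.72 = 52.1145.

52.114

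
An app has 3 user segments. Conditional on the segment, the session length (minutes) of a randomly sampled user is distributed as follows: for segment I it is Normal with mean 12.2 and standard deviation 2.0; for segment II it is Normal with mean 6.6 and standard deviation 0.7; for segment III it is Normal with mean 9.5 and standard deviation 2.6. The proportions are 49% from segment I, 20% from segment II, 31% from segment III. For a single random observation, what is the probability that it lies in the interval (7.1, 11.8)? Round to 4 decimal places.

Conditional on each segment, P(7.1 < X < 11.8): I: 0.415354; II: 0.237525; III: 0.633834.
By total probability, P(7.1 < X < 11.8) = 0.49·0.415354 + 0.2·0.237525 + 0.31·0.633834 = 0.447517.

0.4475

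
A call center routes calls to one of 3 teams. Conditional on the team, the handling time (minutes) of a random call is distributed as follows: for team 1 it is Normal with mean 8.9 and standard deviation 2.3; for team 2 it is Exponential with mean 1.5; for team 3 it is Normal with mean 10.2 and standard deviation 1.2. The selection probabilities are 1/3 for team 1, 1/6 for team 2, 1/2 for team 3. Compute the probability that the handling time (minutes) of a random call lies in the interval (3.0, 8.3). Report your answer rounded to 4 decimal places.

0.1809

Conditional on each team, P(3.0 < X < 8.3): 1: 0.391941; 2: 0.131382; 3: 0.0566728.
By total probability, P(3.0 < X < 8.3) = 0.333333·0.391941 + 0.166667·0.131382 + 0.5·0.0566728 = 0.18088.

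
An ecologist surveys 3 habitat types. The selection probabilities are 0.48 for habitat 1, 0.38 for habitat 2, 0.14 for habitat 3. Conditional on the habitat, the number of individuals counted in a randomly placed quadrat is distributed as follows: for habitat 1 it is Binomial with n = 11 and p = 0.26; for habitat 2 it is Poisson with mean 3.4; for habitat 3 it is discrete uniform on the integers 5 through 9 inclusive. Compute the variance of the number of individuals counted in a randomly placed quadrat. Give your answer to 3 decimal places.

Per component, 1: μ=2.86, E[X²]=10.296; 2: μ=3.4, E[X²]=14.96; 3: μ=7, E[X²]=51.
E[X] = 0.48·2.86 + 0.38·3.4 + 0.14·7 = 3.6448.
E[X²] = 0.48·10.296 + 0.38·14.96 + 0.14·51 = 17.7669.
Var(X) = E[X²] − (E[X])² = 17.7669 − 13.2846 = 4.48231.

4.482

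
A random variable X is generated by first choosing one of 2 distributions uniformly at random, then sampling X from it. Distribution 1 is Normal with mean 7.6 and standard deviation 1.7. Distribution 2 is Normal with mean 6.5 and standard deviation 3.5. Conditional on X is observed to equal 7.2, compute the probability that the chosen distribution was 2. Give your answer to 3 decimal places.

0.329

Likelihoods f(7.2 | ·): 1: 0.228265; 2: 0.111726.
Posterior ∝ prior × likelihood. Numerator for 2: 0.5·0.111726 = 0.0558632.
Normalizing constant: 0.5·0.228265 + 0.5·0.111726 = 0.169996.
P(2 | observation) = 0.0558632 / 0.169996 = 0.328616.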